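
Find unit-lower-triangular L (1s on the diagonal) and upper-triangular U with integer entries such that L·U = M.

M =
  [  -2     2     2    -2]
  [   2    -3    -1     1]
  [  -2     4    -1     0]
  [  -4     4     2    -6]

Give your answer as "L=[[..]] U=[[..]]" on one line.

L=[[1,0,0,0],[-1,1,0,0],[1,-2,1,0],[2,0,2,1]] U=[[-2,2,2,-2],[0,-1,1,-1],[0,0,-1,0],[0,0,0,-2]]

  R1 -= -1·R0 → [0,-1,1,-1]
  R2 -= 1·R0 → [0,2,-3,2]
  R3 -= 2·R0 → [0,0,-2,-2]
  R2 -= -2·R1 → [0,0,-1,0]
  R3 -= 0·R1 → [0,0,-2,-2]
  R3 -= 2·R2 → [0,0,0,-2]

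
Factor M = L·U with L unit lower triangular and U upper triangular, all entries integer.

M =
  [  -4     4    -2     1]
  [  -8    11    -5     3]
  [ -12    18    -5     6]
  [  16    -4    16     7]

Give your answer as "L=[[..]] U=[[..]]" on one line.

L=[[1,0,0,0],[2,1,0,0],[3,2,1,0],[-4,4,4,1]] U=[[-4,4,-2,1],[0,3,-1,1],[0,0,3,1],[0,0,0,3]]

  R1 -= 2·R0 → [0,3,-1,1]
  R2 -= 3·R0 → [0,6,1,3]
  R3 -= -4·R0 → [0,12,8,11]
  R2 -= 2·R1 → [0,0,3,1]
  R3 -= 4·R1 → [0,0,12,7]
  R3 -= 4·R2 → [0,0,0,3]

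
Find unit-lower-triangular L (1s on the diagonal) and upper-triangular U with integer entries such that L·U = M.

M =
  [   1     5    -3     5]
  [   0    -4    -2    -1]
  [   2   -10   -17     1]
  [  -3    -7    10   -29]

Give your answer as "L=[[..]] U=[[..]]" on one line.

  r1 -= 0·r0 → [0,-4,-2,-1]
  r2 -= 2·r0 → [0,-20,-11,-9]
  r3 -= -3·r0 → [0,8,1,-14]
  r2 -= 5·r1 → [0,0,-1,-4]
  r3 -= -2·r1 → [0,0,-3,-16]
  r3 -= 3·r2 → [0,0,0,-4]

L=[[1,0,0,0],[0,1,0,0],[2,5,1,0],[-3,-2,3,1]] U=[[1,5,-3,5],[0,-4,-2,-1],[0,0,-1,-4],[0,0,0,-4]]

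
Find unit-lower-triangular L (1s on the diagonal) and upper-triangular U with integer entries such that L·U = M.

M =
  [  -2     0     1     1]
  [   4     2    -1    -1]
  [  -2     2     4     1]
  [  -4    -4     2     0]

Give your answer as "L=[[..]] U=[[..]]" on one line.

L=[[1,0,0,0],[-2,1,0,0],[1,1,1,0],[2,-2,1,1]] U=[[-2,0,1,1],[0,2,1,1],[0,0,2,-1],[0,0,0,1]]

  R1 -= -2·R0 → [0,2,1,1]
  R2 -= 1·R0 → [0,2,3,0]
  R3 -= 2·R0 → [0,-4,0,-2]
  R2 -= 1·R1 → [0,0,2,-1]
  R3 -= -2·R1 → [0,0,2,0]
  R3 -= 1·R2 → [0,0,0,1]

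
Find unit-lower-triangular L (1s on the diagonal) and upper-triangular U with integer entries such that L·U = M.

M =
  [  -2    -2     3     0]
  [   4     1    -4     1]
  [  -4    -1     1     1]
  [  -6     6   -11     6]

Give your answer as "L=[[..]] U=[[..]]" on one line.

  row1 -= -2·row0 → [0,-3,2,1]
  row2 -= 2·row0 → [0,3,-5,1]
  row3 -= 3·row0 → [0,12,-20,6]
  row2 -= -1·row1 → [0,0,-3,2]
  row3 -= -4·row1 → [0,0,-12,10]
  row3 -= 4·row2 → [0,0,0,2]

L=[[1,0,0,0],[-2,1,0,0],[2,-1,1,0],[3,-4,4,1]] U=[[-2,-2,3,0],[0,-3,2,1],[0,0,-3,2],[0,0,0,2]]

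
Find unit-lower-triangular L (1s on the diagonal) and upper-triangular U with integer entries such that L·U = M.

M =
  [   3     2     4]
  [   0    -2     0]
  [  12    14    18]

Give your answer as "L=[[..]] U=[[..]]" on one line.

  row1 -= 0·row0 → [0,-2,0]
  row2 -= 4·row0 → [0,6,2]
  row2 -= -3·row1 → [0,0,2]

L=[[1,0,0],[0,1,0],[4,-3,1]] U=[[3,2,4],[0,-2,0],[0,0,2]]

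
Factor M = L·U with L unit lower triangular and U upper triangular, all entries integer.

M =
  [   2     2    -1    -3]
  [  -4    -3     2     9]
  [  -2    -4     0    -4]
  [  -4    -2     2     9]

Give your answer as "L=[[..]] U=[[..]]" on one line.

  r1 -= -2·r0 → [0,1,0,3]
  r2 -= -1·r0 → [0,-2,-1,-7]
  r3 -= -2·r0 → [0,2,0,3]
  r2 -= -2·r1 → [0,0,-1,-1]
  r3 -= 2·r1 → [0,0,0,-3]
  r3 -= 0·r2 → [0,0,0,-3]

L=[[1,0,0,0],[-2,1,0,0],[-1,-2,1,0],[-2,2,0,1]] U=[[2,2,-1,-3],[0,1,0,3],[0,0,-1,-1],[0,0,0,-3]]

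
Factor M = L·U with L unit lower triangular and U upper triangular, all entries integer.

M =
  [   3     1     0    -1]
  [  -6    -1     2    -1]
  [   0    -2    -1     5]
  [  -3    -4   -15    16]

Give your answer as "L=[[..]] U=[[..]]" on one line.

  row1 -= -2·row0 → [0,1,2,-3]
  row2 -= 0·row0 → [0,-2,-1,5]
  row3 -= -1·row0 → [0,-3,-15,15]
  row2 -= -2·row1 → [0,0,3,-1]
  row3 -= -3·row1 → [0,0,-9,6]
  row3 -= -3·row2 → [0,0,0,3]

L=[[1,0,0,0],[-2,1,0,0],[0,-2,1,0],[-1,-3,-3,1]] U=[[3,1,0,-1],[0,1,2,-3],[0,0,3,-1],[0,0,0,3]]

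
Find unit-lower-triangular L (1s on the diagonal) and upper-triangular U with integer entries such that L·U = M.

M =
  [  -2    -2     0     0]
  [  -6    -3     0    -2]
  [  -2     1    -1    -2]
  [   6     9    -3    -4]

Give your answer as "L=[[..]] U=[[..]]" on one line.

L=[[1,0,0,0],[3,1,0,0],[1,1,1,0],[-3,1,3,1]] U=[[-2,-2,0,0],[0,3,0,-2],[0,0,-1,0],[0,0,0,-2]]

  row1 -= 3·row0 → [0,3,0,-2]
  row2 -= 1·row0 → [0,3,-1,-2]
  row3 -= -3·row0 → [0,3,-3,-4]
  row2 -= 1·row1 → [0,0,-1,0]
  row3 -= 1·row1 → [0,0,-3,-2]
  row3 -= 3·row2 → [0,0,0,-2]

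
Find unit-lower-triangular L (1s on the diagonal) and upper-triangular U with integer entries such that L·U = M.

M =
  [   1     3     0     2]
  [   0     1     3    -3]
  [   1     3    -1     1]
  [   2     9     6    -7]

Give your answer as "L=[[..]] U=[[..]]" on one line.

  r1 -= 0·r0 → [0,1,3,-3]
  r2 -= 1·r0 → [0,0,-1,-1]
  r3 -= 2·r0 → [0,3,6,-11]
  r2 -= 0·r1 → [0,0,-1,-1]
  r3 -= 3·r1 → [0,0,-3,-2]
  r3 -= 3·r2 → [0,0,0,1]

L=[[1,0,0,0],[0,1,0,0],[1,0,1,0],[2,3,3,1]] U=[[1,3,0,2],[0,1,3,-3],[0,0,-1,-1],[0,0,0,1]]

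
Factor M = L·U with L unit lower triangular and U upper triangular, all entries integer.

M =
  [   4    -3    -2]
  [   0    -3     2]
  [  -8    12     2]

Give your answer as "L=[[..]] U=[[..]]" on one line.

  r1 -= 0·r0 → [0,-3,2]
  r2 -= -2·r0 → [0,6,-2]
  r2 -= -2·r1 → [0,0,2]

L=[[1,0,0],[0,1,0],[-2,-2,1]] U=[[4,-3,-2],[0,-3,2],[0,0,2]]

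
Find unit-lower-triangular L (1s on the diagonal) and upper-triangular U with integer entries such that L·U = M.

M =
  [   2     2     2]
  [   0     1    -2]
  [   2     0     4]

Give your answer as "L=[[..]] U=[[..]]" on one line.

  r1 -= 0·r0 → [0,1,-2]
  r2 -= 1·r0 → [0,-2,2]
  r2 -= -2·r1 → [0,0,-2]

L=[[1,0,0],[0,1,0],[1,-2,1]] U=[[2,2,2],[0,1,-2],[0,0,-2]]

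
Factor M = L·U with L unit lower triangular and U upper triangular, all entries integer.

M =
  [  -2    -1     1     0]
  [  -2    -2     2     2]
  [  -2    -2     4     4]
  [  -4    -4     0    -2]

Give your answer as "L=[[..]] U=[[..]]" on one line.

L=[[1,0,0,0],[1,1,0,0],[1,1,1,0],[2,2,-2,1]] U=[[-2,-1,1,0],[0,-1,1,2],[0,0,2,2],[0,0,0,-2]]

  R1 -= 1·R0 → [0,-1,1,2]
  R2 -= 1·R0 → [0,-1,3,4]
  R3 -= 2·R0 → [0,-2,-2,-2]
  R2 -= 1·R1 → [0,0,2,2]
  R3 -= 2·R1 → [0,0,-4,-6]
  R3 -= -2·R2 → [0,0,0,-2]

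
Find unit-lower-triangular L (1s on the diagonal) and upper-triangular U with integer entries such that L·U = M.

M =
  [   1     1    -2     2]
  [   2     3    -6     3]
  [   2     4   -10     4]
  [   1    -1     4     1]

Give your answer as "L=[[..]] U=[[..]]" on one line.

L=[[1,0,0,0],[2,1,0,0],[2,2,1,0],[1,-2,-1,1]] U=[[1,1,-2,2],[0,1,-2,-1],[0,0,-2,2],[0,0,0,-1]]

  row1 -= 2·row0 → [0,1,-2,-1]
  row2 -= 2·row0 → [0,2,-6,0]
  row3 -= 1·row0 → [0,-2,6,-1]
  row2 -= 2·row1 → [0,0,-2,2]
  row3 -= -2·row1 → [0,0,2,-3]
  row3 -= -1·row2 → [0,0,0,-1]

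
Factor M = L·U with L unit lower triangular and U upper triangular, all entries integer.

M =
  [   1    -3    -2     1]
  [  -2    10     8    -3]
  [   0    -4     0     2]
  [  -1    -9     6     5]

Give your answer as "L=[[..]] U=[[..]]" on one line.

L=[[1,0,0,0],[-2,1,0,0],[0,-1,1,0],[-1,-3,4,1]] U=[[1,-3,-2,1],[0,4,4,-1],[0,0,4,1],[0,0,0,-1]]

  row1 -= -2·row0 → [0,4,4,-1]
  row2 -= 0·row0 → [0,-4,0,2]
  row3 -= -1·row0 → [0,-12,4,6]
  row2 -= -1·row1 → [0,0,4,1]
  row3 -= -3·row1 → [0,0,16,3]
  row3 -= 4·row2 → [0,0,0,-1]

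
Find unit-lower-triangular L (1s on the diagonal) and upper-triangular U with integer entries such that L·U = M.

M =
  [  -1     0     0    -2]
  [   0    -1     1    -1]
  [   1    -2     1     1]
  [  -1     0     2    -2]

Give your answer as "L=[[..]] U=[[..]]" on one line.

L=[[1,0,0,0],[0,1,0,0],[-1,2,1,0],[1,0,-2,1]] U=[[-1,0,0,-2],[0,-1,1,-1],[0,0,-1,1],[0,0,0,2]]

  R1 -= 0·R0 → [0,-1,1,-1]
  R2 -= -1·R0 → [0,-2,1,-1]
  R3 -= 1·R0 → [0,0,2,0]
  R2 -= 2·R1 → [0,0,-1,1]
  R3 -= 0·R1 → [0,0,2,0]
  R3 -= -2·R2 → [0,0,0,2]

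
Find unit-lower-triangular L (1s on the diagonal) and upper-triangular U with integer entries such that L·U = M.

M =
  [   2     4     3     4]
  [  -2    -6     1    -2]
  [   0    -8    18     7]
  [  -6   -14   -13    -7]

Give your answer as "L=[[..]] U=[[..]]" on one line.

L=[[1,0,0,0],[-1,1,0,0],[0,4,1,0],[-3,1,-4,1]] U=[[2,4,3,4],[0,-2,4,2],[0,0,2,-1],[0,0,0,-1]]

  row1 -= -1·row0 → [0,-2,4,2]
  row2 -= 0·row0 → [0,-8,18,7]
  row3 -= -3·row0 → [0,-2,-4,5]
  row2 -= 4·row1 → [0,0,2,-1]
  row3 -= 1·row1 → [0,0,-8,3]
  row3 -= -4·row2 → [0,0,0,-1]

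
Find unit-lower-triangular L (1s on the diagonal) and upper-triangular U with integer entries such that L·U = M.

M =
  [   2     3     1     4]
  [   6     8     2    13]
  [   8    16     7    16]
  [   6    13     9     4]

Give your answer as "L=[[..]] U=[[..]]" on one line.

L=[[1,0,0,0],[3,1,0,0],[4,-4,1,0],[3,-4,-2,1]] U=[[2,3,1,4],[0,-1,-1,1],[0,0,-1,4],[0,0,0,4]]

  row1 -= 3·row0 → [0,-1,-1,1]
  row2 -= 4·row0 → [0,4,3,0]
  row3 -= 3·row0 → [0,4,6,-8]
  row2 -= -4·row1 → [0,0,-1,4]
  row3 -= -4·row1 → [0,0,2,-4]
  row3 -= -2·row2 → [0,0,0,4]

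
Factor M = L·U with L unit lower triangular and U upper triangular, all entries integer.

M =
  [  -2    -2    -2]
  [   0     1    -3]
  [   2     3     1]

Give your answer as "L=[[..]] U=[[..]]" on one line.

  R1 -= 0·R0 → [0,1,-3]
  R2 -= -1·R0 → [0,1,-1]
  R2 -= 1·R1 → [0,0,2]

L=[[1,0,0],[0,1,0],[-1,1,1]] U=[[-2,-2,-2],[0,1,-3],[0,0,2]]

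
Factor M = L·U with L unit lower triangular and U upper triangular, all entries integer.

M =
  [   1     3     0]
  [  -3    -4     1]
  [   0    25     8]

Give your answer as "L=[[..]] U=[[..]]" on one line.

  r1 -= -3·r0 → [0,5,1]
  r2 -= 0·r0 → [0,25,8]
  r2 -= 5·r1 → [0,0,3]

L=[[1,0,0],[-3,1,0],[0,5,1]] U=[[1,3,0],[0,5,1],[0,0,3]]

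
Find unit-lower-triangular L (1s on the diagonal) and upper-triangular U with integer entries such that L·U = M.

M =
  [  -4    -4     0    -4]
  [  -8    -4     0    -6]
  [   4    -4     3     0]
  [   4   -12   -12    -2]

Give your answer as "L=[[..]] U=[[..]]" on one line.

L=[[1,0,0,0],[2,1,0,0],[-1,-2,1,0],[-1,-4,-4,1]] U=[[-4,-4,0,-4],[0,4,0,2],[0,0,3,0],[0,0,0,2]]

  r1 -= 2·r0 → [0,4,0,2]
  r2 -= -1·r0 → [0,-8,3,-4]
  r3 -= -1·r0 → [0,-16,-12,-6]
  r2 -= -2·r1 → [0,0,3,0]
  r3 -= -4·r1 → [0,0,-12,2]
  r3 -= -4·r2 → [0,0,0,2]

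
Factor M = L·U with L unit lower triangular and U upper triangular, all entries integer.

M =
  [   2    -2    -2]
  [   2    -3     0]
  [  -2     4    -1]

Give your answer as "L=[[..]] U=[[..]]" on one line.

L=[[1,0,0],[1,1,0],[-1,-2,1]] U=[[2,-2,-2],[0,-1,2],[0,0,1]]

  row1 -= 1·row0 → [0,-1,2]
  row2 -= -1·row0 → [0,2,-3]
  row2 -= -2·row1 → [0,0,1]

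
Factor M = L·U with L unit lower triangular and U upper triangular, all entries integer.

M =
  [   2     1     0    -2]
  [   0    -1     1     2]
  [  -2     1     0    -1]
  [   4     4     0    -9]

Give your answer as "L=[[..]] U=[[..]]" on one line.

  row1 -= 0·row0 → [0,-1,1,2]
  row2 -= -1·row0 → [0,2,0,-3]
  row3 -= 2·row0 → [0,2,0,-5]
  row2 -= -2·row1 → [0,0,2,1]
  row3 -= -2·row1 → [0,0,2,-1]
  row3 -= 1·row2 → [0,0,0,-2]

L=[[1,0,0,0],[0,1,0,0],[-1,-2,1,0],[2,-2,1,1]] U=[[2,1,0,-2],[0,-1,1,2],[0,0,2,1],[0,0,0,-2]]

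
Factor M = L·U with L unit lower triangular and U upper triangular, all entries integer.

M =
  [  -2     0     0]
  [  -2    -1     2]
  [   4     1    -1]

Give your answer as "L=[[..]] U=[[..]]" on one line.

  R1 -= 1·R0 → [0,-1,2]
  R2 -= -2·R0 → [0,1,-1]
  R2 -= -1·R1 → [0,0,1]

L=[[1,0,0],[1,1,0],[-2,-1,1]] U=[[-2,0,0],[0,-1,2],[0,0,1]]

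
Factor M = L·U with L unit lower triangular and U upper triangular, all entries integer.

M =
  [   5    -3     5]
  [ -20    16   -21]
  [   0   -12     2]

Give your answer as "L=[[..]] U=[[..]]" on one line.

  r1 -= -4·r0 → [0,4,-1]
  r2 -= 0·r0 → [0,-12,2]
  r2 -= -3·r1 → [0,0,-1]

L=[[1,0,0],[-4,1,0],[0,-3,1]] U=[[5,-3,5],[0,4,-1],[0,0,-1]]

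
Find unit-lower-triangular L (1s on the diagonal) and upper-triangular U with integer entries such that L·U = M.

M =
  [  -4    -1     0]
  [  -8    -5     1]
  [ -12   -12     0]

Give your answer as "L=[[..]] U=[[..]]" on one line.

L=[[1,0,0],[2,1,0],[3,3,1]] U=[[-4,-1,0],[0,-3,1],[0,0,-3]]

  row1 -= 2·row0 → [0,-3,1]
  row2 -= 3·row0 → [0,-9,0]
  row2 -= 3·row1 → [0,0,-3]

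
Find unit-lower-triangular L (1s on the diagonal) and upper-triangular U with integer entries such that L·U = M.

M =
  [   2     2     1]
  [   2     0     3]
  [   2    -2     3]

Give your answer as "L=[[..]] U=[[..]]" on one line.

  R1 -= 1·R0 → [0,-2,2]
  R2 -= 1·R0 → [0,-4,2]
  R2 -= 2·R1 → [0,0,-2]

L=[[1,0,0],[1,1,0],[1,2,1]] U=[[2,2,1],[0,-2,2],[0,0,-2]]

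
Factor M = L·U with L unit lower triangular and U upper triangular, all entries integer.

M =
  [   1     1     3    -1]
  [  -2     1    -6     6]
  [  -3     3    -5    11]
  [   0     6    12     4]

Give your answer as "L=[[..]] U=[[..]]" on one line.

  R1 -= -2·R0 → [0,3,0,4]
  R2 -= -3·R0 → [0,6,4,8]
  R3 -= 0·R0 → [0,6,12,4]
  R2 -= 2·R1 → [0,0,4,0]
  R3 -= 2·R1 → [0,0,12,-4]
  R3 -= 3·R2 → [0,0,0,-4]

L=[[1,0,0,0],[-2,1,0,0],[-3,2,1,0],[0,2,3,1]] U=[[1,1,3,-1],[0,3,0,4],[0,0,4,0],[0,0,0,-4]]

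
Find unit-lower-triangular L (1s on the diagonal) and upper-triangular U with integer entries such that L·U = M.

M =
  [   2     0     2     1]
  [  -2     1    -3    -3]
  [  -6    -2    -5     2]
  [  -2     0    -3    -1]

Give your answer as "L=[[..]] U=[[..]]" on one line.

  r1 -= -1·r0 → [0,1,-1,-2]
  r2 -= -3·r0 → [0,-2,1,5]
  r3 -= -1·r0 → [0,0,-1,0]
  r2 -= -2·r1 → [0,0,-1,1]
  r3 -= 0·r1 → [0,0,-1,0]
  r3 -= 1·r2 → [0,0,0,-1]

L=[[1,0,0,0],[-1,1,0,0],[-3,-2,1,0],[-1,0,1,1]] U=[[2,0,2,1],[0,1,-1,-2],[0,0,-1,1],[0,0,0,-1]]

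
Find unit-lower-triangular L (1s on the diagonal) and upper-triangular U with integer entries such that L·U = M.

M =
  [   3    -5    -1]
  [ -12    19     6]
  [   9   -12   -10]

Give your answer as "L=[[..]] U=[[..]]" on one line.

  row1 -= -4·row0 → [0,-1,2]
  row2 -= 3·row0 → [0,3,-7]
  row2 -= -3·row1 → [0,0,-1]

L=[[1,0,0],[-4,1,0],[3,-3,1]] U=[[3,-5,-1],[0,-1,2],[0,0,-1]]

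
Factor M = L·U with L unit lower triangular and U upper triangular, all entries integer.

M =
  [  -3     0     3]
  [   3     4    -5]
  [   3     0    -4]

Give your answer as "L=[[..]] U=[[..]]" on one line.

  R1 -= -1·R0 → [0,4,-2]
  R2 -= -1·R0 → [0,0,-1]
  R2 -= 0·R1 → [0,0,-1]

L=[[1,0,0],[-1,1,0],[-1,0,1]] U=[[-3,0,3],[0,4,-2],[0,0,-1]]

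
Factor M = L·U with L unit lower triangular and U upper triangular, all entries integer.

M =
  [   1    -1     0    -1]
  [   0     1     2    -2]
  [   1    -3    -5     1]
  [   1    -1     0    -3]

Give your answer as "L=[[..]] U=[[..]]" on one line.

L=[[1,0,0,0],[0,1,0,0],[1,-2,1,0],[1,0,0,1]] U=[[1,-1,0,-1],[0,1,2,-2],[0,0,-1,-2],[0,0,0,-2]]

  r1 -= 0·r0 → [0,1,2,-2]
  r2 -= 1·r0 → [0,-2,-5,2]
  r3 -= 1·r0 → [0,0,0,-2]
  r2 -= -2·r1 → [0,0,-1,-2]
  r3 -= 0·r1 → [0,0,0,-2]
  r3 -= 0·r2 → [0,0,0,-2]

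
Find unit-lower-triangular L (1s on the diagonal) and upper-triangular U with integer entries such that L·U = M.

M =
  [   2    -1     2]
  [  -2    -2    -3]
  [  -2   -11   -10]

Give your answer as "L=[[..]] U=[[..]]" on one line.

  row1 -= -1·row0 → [0,-3,-1]
  row2 -= -1·row0 → [0,-12,-8]
  row2 -= 4·row1 → [0,0,-4]

L=[[1,0,0],[-1,1,0],[-1,4,1]] U=[[2,-1,2],[0,-3,-1],[0,0,-4]]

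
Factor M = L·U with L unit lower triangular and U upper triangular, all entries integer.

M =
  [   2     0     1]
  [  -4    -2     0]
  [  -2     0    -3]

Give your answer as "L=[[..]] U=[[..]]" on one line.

L=[[1,0,0],[-2,1,0],[-1,0,1]] U=[[2,0,1],[0,-2,2],[0,0,-2]]

  R1 -= -2·R0 → [0,-2,2]
  R2 -= -1·R0 → [0,0,-2]
  R2 -= 0·R1 → [0,0,-2]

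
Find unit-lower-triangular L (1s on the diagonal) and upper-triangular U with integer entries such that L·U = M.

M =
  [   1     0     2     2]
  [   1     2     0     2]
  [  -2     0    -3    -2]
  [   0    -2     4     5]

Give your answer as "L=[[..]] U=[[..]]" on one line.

  row1 -= 1·row0 → [0,2,-2,0]
  row2 -= -2·row0 → [0,0,1,2]
  row3 -= 0·row0 → [0,-2,4,5]
  row2 -= 0·row1 → [0,0,1,2]
  row3 -= -1·row1 → [0,0,2,5]
  row3 -= 2·row2 → [0,0,0,1]

L=[[1,0,0,0],[1,1,0,0],[-2,0,1,0],[0,-1,2,1]] U=[[1,0,2,2],[0,2,-2,0],[0,0,1,2],[0,0,0,1]]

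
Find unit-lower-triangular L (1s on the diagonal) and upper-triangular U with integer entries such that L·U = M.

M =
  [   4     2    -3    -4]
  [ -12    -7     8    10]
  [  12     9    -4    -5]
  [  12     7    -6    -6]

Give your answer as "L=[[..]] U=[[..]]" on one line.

L=[[1,0,0,0],[-3,1,0,0],[3,-3,1,0],[3,-1,1,1]] U=[[4,2,-3,-4],[0,-1,-1,-2],[0,0,2,1],[0,0,0,3]]

  R1 -= -3·R0 → [0,-1,-1,-2]
  R2 -= 3·R0 → [0,3,5,7]
  R3 -= 3·R0 → [0,1,3,6]
  R2 -= -3·R1 → [0,0,2,1]
  R3 -= -1·R1 → [0,0,2,4]
  R3 -= 1·R2 → [0,0,0,3]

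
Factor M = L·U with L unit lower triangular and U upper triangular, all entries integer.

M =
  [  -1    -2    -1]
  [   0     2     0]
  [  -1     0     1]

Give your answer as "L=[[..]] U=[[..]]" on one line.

  row1 -= 0·row0 → [0,2,0]
  row2 -= 1·row0 → [0,2,2]
  row2 -= 1·row1 → [0,0,2]

L=[[1,0,0],[0,1,0],[1,1,1]] U=[[-1,-2,-1],[0,2,0],[0,0,2]]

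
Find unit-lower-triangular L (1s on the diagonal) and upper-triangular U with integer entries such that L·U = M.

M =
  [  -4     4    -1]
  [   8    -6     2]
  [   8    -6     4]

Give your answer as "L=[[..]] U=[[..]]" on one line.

  row1 -= -2·row0 → [0,2,0]
  row2 -= -2·row0 → [0,2,2]
  row2 -= 1·row1 → [0,0,2]

L=[[1,0,0],[-2,1,0],[-2,1,1]] U=[[-4,4,-1],[0,2,0],[0,0,2]]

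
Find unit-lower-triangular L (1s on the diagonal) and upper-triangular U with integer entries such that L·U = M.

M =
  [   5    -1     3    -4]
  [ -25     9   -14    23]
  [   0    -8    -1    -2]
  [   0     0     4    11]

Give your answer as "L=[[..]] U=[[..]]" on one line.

  r1 -= -5·r0 → [0,4,1,3]
  r2 -= 0·r0 → [0,-8,-1,-2]
  r3 -= 0·r0 → [0,0,4,11]
  r2 -= -2·r1 → [0,0,1,4]
  r3 -= 0·r1 → [0,0,4,11]
  r3 -= 4·r2 → [0,0,0,-5]

L=[[1,0,0,0],[-5,1,0,0],[0,-2,1,0],[0,0,4,1]] U=[[5,-1,3,-4],[0,4,1,3],[0,0,1,4],[0,0,0,-5]]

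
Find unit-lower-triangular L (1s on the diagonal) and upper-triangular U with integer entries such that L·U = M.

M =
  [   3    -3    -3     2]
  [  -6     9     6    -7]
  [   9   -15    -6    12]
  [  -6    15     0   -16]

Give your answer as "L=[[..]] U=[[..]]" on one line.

  r1 -= -2·r0 → [0,3,0,-3]
  r2 -= 3·r0 → [0,-6,3,6]
  r3 -= -2·r0 → [0,9,-6,-12]
  r2 -= -2·r1 → [0,0,3,0]
  r3 -= 3·r1 → [0,0,-6,-3]
  r3 -= -2·r2 → [0,0,0,-3]

L=[[1,0,0,0],[-2,1,0,0],[3,-2,1,0],[-2,3,-2,1]] U=[[3,-3,-3,2],[0,3,0,-3],[0,0,3,0],[0,0,0,-3]]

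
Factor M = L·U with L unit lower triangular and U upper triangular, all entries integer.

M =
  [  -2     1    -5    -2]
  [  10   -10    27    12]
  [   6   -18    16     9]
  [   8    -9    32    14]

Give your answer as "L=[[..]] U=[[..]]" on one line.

L=[[1,0,0,0],[-5,1,0,0],[-3,3,1,0],[-4,1,-2,1]] U=[[-2,1,-5,-2],[0,-5,2,2],[0,0,-5,-3],[0,0,0,-2]]

  r1 -= -5·r0 → [0,-5,2,2]
  r2 -= -3·r0 → [0,-15,1,3]
  r3 -= -4·r0 → [0,-5,12,6]
  r2 -= 3·r1 → [0,0,-5,-3]
  r3 -= 1·r1 → [0,0,10,4]
  r3 -= -2·r2 → [0,0,0,-2]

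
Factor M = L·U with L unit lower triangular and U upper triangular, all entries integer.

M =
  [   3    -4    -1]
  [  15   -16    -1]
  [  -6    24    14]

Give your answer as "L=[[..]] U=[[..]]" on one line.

  r1 -= 5·r0 → [0,4,4]
  r2 -= -2·r0 → [0,16,12]
  r2 -= 4·r1 → [0,0,-4]

L=[[1,0,0],[5,1,0],[-2,4,1]] U=[[3,-4,-1],[0,4,4],[0,0,-4]]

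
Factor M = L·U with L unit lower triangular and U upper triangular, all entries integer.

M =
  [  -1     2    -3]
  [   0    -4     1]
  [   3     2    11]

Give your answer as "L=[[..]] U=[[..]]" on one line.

L=[[1,0,0],[0,1,0],[-3,-2,1]] U=[[-1,2,-3],[0,-4,1],[0,0,4]]

  r1 -= 0·r0 → [0,-4,1]
  r2 -= -3·r0 → [0,8,2]
  r2 -= -2·r1 → [0,0,4]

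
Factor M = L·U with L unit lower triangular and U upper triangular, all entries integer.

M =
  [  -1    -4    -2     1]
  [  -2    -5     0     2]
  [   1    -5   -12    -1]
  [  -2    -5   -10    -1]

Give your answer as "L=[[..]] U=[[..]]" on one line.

  r1 -= 2·r0 → [0,3,4,0]
  r2 -= -1·r0 → [0,-9,-14,0]
  r3 -= 2·r0 → [0,3,-6,-3]
  r2 -= -3·r1 → [0,0,-2,0]
  r3 -= 1·r1 → [0,0,-10,-3]
  r3 -= 5·r2 → [0,0,0,-3]

L=[[1,0,0,0],[2,1,0,0],[-1,-3,1,0],[2,1,5,1]] U=[[-1,-4,-2,1],[0,3,4,0],[0,0,-2,0],[0,0,0,-3]]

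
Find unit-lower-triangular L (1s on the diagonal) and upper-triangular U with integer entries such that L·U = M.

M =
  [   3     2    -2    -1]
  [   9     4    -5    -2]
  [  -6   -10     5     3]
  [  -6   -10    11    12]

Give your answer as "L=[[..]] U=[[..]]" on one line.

  row1 -= 3·row0 → [0,-2,1,1]
  row2 -= -2·row0 → [0,-6,1,1]
  row3 -= -2·row0 → [0,-6,7,10]
  row2 -= 3·row1 → [0,0,-2,-2]
  row3 -= 3·row1 → [0,0,4,7]
  row3 -= -2·row2 → [0,0,0,3]

L=[[1,0,0,0],[3,1,0,0],[-2,3,1,0],[-2,3,-2,1]] U=[[3,2,-2,-1],[0,-2,1,1],[0,0,-2,-2],[0,0,0,3]]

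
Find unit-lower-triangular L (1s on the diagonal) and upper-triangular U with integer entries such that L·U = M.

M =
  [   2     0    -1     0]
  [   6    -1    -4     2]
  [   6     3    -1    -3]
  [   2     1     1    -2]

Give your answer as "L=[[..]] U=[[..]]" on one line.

  r1 -= 3·r0 → [0,-1,-1,2]
  r2 -= 3·r0 → [0,3,2,-3]
  r3 -= 1·r0 → [0,1,2,-2]
  r2 -= -3·r1 → [0,0,-1,3]
  r3 -= -1·r1 → [0,0,1,0]
  r3 -= -1·r2 → [0,0,0,3]

L=[[1,0,0,0],[3,1,0,0],[3,-3,1,0],[1,-1,-1,1]] U=[[2,0,-1,0],[0,-1,-1,2],[0,0,-1,3],[0,0,0,3]]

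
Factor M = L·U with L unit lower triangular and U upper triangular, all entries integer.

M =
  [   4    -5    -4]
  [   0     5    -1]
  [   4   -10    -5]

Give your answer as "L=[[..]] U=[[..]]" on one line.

  r1 -= 0·r0 → [0,5,-1]
  r2 -= 1·r0 → [0,-5,-1]
  r2 -= -1·r1 → [0,0,-2]

L=[[1,0,0],[0,1,0],[1,-1,1]] U=[[4,-5,-4],[0,5,-1],[0,0,-2]]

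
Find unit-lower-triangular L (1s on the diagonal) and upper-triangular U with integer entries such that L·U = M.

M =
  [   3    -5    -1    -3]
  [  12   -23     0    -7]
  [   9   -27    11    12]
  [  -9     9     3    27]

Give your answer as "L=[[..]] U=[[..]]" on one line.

L=[[1,0,0,0],[4,1,0,0],[3,4,1,0],[-3,2,4,1]] U=[[3,-5,-1,-3],[0,-3,4,5],[0,0,-2,1],[0,0,0,4]]

  r1 -= 4·r0 → [0,-3,4,5]
  r2 -= 3·r0 → [0,-12,14,21]
  r3 -= -3·r0 → [0,-6,0,18]
  r2 -= 4·r1 → [0,0,-2,1]
  r3 -= 2·r1 → [0,0,-8,8]
  r3 -= 4·r2 → [0,0,0,4]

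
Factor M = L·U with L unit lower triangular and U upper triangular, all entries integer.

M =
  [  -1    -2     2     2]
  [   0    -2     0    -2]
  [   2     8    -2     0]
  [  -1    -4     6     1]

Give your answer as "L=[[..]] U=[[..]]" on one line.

L=[[1,0,0,0],[0,1,0,0],[-2,-2,1,0],[1,1,2,1]] U=[[-1,-2,2,2],[0,-2,0,-2],[0,0,2,0],[0,0,0,1]]

  r1 -= 0·r0 → [0,-2,0,-2]
  r2 -= -2·r0 → [0,4,2,4]
  r3 -= 1·r0 → [0,-2,4,-1]
  r2 -= -2·r1 → [0,0,2,0]
  r3 -= 1·r1 → [0,0,4,1]
  r3 -= 2·r2 → [0,0,0,1]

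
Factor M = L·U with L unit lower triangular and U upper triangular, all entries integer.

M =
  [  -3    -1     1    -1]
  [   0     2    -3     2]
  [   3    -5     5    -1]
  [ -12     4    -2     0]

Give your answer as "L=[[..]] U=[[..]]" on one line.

  R1 -= 0·R0 → [0,2,-3,2]
  R2 -= -1·R0 → [0,-6,6,-2]
  R3 -= 4·R0 → [0,8,-6,4]
  R2 -= -3·R1 → [0,0,-3,4]
  R3 -= 4·R1 → [0,0,6,-4]
  R3 -= -2·R2 → [0,0,0,4]

L=[[1,0,0,0],[0,1,0,0],[-1,-3,1,0],[4,4,-2,1]] U=[[-3,-1,1,-1],[0,2,-3,2],[0,0,-3,4],[0,0,0,4]]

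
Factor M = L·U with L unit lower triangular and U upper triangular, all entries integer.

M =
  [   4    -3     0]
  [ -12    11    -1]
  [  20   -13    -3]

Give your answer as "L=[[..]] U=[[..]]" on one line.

L=[[1,0,0],[-3,1,0],[5,1,1]] U=[[4,-3,0],[0,2,-1],[0,0,-2]]

  r1 -= -3·r0 → [0,2,-1]
  r2 -= 5·r0 → [0,2,-3]
  r2 -= 1·r1 → [0,0,-2]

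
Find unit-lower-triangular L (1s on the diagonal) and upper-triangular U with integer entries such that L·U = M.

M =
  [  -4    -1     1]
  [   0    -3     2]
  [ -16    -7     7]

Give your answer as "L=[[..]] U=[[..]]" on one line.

L=[[1,0,0],[0,1,0],[4,1,1]] U=[[-4,-1,1],[0,-3,2],[0,0,1]]

  R1 -= 0·R0 → [0,-3,2]
  R2 -= 4·R0 → [0,-3,3]
  R2 -= 1·R1 → [0,0,1]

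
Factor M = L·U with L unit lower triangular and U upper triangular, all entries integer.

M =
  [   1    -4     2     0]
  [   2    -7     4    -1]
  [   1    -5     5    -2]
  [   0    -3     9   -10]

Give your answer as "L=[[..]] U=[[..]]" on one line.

  R1 -= 2·R0 → [0,1,0,-1]
  R2 -= 1·R0 → [0,-1,3,-2]
  R3 -= 0·R0 → [0,-3,9,-10]
  R2 -= -1·R1 → [0,0,3,-3]
  R3 -= -3·R1 → [0,0,9,-13]
  R3 -= 3·R2 → [0,0,0,-4]

L=[[1,0,0,0],[2,1,0,0],[1,-1,1,0],[0,-3,3,1]] U=[[1,-4,2,0],[0,1,0,-1],[0,0,3,-3],[0,0,0,-4]]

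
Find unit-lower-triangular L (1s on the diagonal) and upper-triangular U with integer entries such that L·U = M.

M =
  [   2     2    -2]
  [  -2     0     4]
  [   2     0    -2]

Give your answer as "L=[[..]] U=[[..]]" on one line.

  r1 -= -1·r0 → [0,2,2]
  r2 -= 1·r0 → [0,-2,0]
  r2 -= -1·r1 → [0,0,2]

L=[[1,0,0],[-1,1,0],[1,-1,1]] U=[[2,2,-2],[0,2,2],[0,0,2]]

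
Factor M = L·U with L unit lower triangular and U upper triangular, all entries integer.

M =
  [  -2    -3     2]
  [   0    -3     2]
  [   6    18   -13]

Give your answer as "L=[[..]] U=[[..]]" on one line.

L=[[1,0,0],[0,1,0],[-3,-3,1]] U=[[-2,-3,2],[0,-3,2],[0,0,-1]]

  r1 -= 0·r0 → [0,-3,2]
  r2 -= -3·r0 → [0,9,-7]
  r2 -= -3·r1 → [0,0,-1]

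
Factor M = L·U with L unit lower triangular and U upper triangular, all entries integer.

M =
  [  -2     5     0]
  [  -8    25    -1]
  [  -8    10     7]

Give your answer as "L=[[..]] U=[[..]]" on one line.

  r1 -= 4·r0 → [0,5,-1]
  r2 -= 4·r0 → [0,-10,7]
  r2 -= -2·r1 → [0,0,5]

L=[[1,0,0],[4,1,0],[4,-2,1]] U=[[-2,5,0],[0,5,-1],[0,0,5]]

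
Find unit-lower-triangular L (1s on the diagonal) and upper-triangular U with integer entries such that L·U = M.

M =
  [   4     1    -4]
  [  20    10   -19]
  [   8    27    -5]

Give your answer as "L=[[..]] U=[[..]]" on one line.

L=[[1,0,0],[5,1,0],[2,5,1]] U=[[4,1,-4],[0,5,1],[0,0,-2]]

  R1 -= 5·R0 → [0,5,1]
  R2 -= 2·R0 → [0,25,3]
  R2 -= 5·R1 → [0,0,-2]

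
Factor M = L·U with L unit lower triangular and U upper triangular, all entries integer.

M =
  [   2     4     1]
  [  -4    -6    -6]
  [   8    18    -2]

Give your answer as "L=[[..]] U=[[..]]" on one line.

  R1 -= -2·R0 → [0,2,-4]
  R2 -= 4·R0 → [0,2,-6]
  R2 -= 1·R1 → [0,0,-2]

L=[[1,0,0],[-2,1,0],[4,1,1]] U=[[2,4,1],[0,2,-4],[0,0,-2]]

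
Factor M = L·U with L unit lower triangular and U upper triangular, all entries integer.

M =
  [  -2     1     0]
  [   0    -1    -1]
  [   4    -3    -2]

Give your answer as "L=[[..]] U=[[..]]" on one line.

  row1 -= 0·row0 → [0,-1,-1]
  row2 -= -2·row0 → [0,-1,-2]
  row2 -= 1·row1 → [0,0,-1]

L=[[1,0,0],[0,1,0],[-2,1,1]] U=[[-2,1,0],[0,-1,-1],[0,0,-1]]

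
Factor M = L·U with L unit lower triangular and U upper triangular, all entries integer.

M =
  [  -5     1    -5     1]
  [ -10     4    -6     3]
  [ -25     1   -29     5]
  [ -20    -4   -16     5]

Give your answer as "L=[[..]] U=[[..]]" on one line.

L=[[1,0,0,0],[2,1,0,0],[5,-2,1,0],[4,-4,5,1]] U=[[-5,1,-5,1],[0,2,4,1],[0,0,4,2],[0,0,0,-5]]

  r1 -= 2·r0 → [0,2,4,1]
  r2 -= 5·r0 → [0,-4,-4,0]
  r3 -= 4·r0 → [0,-8,4,1]
  r2 -= -2·r1 → [0,0,4,2]
  r3 -= -4·r1 → [0,0,20,5]
  r3 -= 5·r2 → [0,0,0,-5]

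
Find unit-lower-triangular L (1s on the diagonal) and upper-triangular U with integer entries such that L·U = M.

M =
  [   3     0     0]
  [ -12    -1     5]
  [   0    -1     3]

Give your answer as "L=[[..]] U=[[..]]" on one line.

L=[[1,0,0],[-4,1,0],[0,1,1]] U=[[3,0,0],[0,-1,5],[0,0,-2]]

  row1 -= -4·row0 → [0,-1,5]
  row2 -= 0·row0 → [0,-1,3]
  row2 -= 1·row1 → [0,0,-2]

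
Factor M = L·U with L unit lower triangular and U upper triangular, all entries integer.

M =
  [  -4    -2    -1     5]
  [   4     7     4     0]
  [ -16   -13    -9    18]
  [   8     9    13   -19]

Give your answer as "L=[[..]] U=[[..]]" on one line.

L=[[1,0,0,0],[-1,1,0,0],[4,-1,1,0],[-2,1,-4,1]] U=[[-4,-2,-1,5],[0,5,3,5],[0,0,-2,3],[0,0,0,-2]]

  row1 -= -1·row0 → [0,5,3,5]
  row2 -= 4·row0 → [0,-5,-5,-2]
  row3 -= -2·row0 → [0,5,11,-9]
  row2 -= -1·row1 → [0,0,-2,3]
  row3 -= 1·row1 → [0,0,8,-14]
  row3 -= -4·row2 → [0,0,0,-2]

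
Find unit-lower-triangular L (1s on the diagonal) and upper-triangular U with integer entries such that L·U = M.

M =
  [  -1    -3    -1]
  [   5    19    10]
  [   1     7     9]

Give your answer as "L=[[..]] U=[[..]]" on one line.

  row1 -= -5·row0 → [0,4,5]
  row2 -= -1·row0 → [0,4,8]
  row2 -= 1·row1 → [0,0,3]

L=[[1,0,0],[-5,1,0],[-1,1,1]] U=[[-1,-3,-1],[0,4,5],[0,0,3]]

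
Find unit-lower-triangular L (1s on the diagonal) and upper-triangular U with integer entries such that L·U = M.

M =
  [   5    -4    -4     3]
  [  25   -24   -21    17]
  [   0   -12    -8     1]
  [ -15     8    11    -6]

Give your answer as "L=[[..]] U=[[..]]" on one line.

L=[[1,0,0,0],[5,1,0,0],[0,3,1,0],[-3,1,0,1]] U=[[5,-4,-4,3],[0,-4,-1,2],[0,0,-5,-5],[0,0,0,1]]

  R1 -= 5·R0 → [0,-4,-1,2]
  R2 -= 0·R0 → [0,-12,-8,1]
  R3 -= -3·R0 → [0,-4,-1,3]
  R2 -= 3·R1 → [0,0,-5,-5]
  R3 -= 1·R1 → [0,0,0,1]
  R3 -= 0·R2 → [0,0,0,1]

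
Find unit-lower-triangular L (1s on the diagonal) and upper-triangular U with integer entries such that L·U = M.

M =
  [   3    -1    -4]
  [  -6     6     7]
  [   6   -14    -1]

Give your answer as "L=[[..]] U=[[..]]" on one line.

  R1 -= -2·R0 → [0,4,-1]
  R2 -= 2·R0 → [0,-12,7]
  R2 -= -3·R1 → [0,0,4]

L=[[1,0,0],[-2,1,0],[2,-3,1]] U=[[3,-1,-4],[0,4,-1],[0,0,4]]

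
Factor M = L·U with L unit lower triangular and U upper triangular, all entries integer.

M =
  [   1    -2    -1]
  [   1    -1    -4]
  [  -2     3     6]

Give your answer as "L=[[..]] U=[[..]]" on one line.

  row1 -= 1·row0 → [0,1,-3]
  row2 -= -2·row0 → [0,-1,4]
  row2 -= -1·row1 → [0,0,1]

L=[[1,0,0],[1,1,0],[-2,-1,1]] U=[[1,-2,-1],[0,1,-3],[0,0,1]]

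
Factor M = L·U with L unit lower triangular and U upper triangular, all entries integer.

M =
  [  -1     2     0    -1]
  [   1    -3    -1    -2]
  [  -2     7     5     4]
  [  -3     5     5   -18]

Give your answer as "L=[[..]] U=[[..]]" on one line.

L=[[1,0,0,0],[-1,1,0,0],[2,-3,1,0],[3,1,3,1]] U=[[-1,2,0,-1],[0,-1,-1,-3],[0,0,2,-3],[0,0,0,-3]]

  row1 -= -1·row0 → [0,-1,-1,-3]
  row2 -= 2·row0 → [0,3,5,6]
  row3 -= 3·row0 → [0,-1,5,-15]
  row2 -= -3·row1 → [0,0,2,-3]
  row3 -= 1·row1 → [0,0,6,-12]
  row3 -= 3·row2 → [0,0,0,-3]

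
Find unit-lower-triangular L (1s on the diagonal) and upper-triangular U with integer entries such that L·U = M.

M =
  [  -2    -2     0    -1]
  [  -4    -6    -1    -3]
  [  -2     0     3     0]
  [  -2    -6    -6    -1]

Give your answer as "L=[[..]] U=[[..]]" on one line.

  R1 -= 2·R0 → [0,-2,-1,-1]
  R2 -= 1·R0 → [0,2,3,1]
  R3 -= 1·R0 → [0,-4,-6,0]
  R2 -= -1·R1 → [0,0,2,0]
  R3 -= 2·R1 → [0,0,-4,2]
  R3 -= -2·R2 → [0,0,0,2]

L=[[1,0,0,0],[2,1,0,0],[1,-1,1,0],[1,2,-2,1]] U=[[-2,-2,0,-1],[0,-2,-1,-1],[0,0,2,0],[0,0,0,2]]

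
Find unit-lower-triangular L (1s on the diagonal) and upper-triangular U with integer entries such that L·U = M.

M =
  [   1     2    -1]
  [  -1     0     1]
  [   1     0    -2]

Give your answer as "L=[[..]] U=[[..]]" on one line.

  r1 -= -1·r0 → [0,2,0]
  r2 -= 1·r0 → [0,-2,-1]
  r2 -= -1·r1 → [0,0,-1]

L=[[1,0,0],[-1,1,0],[1,-1,1]] U=[[1,2,-1],[0,2,0],[0,0,-1]]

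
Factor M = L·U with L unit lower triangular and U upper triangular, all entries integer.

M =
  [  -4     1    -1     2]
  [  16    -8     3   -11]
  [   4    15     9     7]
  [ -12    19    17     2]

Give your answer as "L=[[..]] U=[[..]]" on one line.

L=[[1,0,0,0],[-4,1,0,0],[-1,-4,1,0],[3,-4,4,1]] U=[[-4,1,-1,2],[0,-4,-1,-3],[0,0,4,-3],[0,0,0,-4]]

  R1 -= -4·R0 → [0,-4,-1,-3]
  R2 -= -1·R0 → [0,16,8,9]
  R3 -= 3·R0 → [0,16,20,-4]
  R2 -= -4·R1 → [0,0,4,-3]
  R3 -= -4·R1 → [0,0,16,-16]
  R3 -= 4·R2 → [0,0,0,-4]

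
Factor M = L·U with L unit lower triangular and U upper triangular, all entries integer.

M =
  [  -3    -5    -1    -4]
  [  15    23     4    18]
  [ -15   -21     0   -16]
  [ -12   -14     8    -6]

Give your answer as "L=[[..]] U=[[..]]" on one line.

  r1 -= -5·r0 → [0,-2,-1,-2]
  r2 -= 5·r0 → [0,4,5,4]
  r3 -= 4·r0 → [0,6,12,10]
  r2 -= -2·r1 → [0,0,3,0]
  r3 -= -3·r1 → [0,0,9,4]
  r3 -= 3·r2 → [0,0,0,4]

L=[[1,0,0,0],[-5,1,0,0],[5,-2,1,0],[4,-3,3,1]] U=[[-3,-5,-1,-4],[0,-2,-1,-2],[0,0,3,0],[0,0,0,4]]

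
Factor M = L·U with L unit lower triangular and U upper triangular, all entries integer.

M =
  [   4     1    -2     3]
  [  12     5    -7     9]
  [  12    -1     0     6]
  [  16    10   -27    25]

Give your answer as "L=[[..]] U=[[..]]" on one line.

L=[[1,0,0,0],[3,1,0,0],[3,-2,1,0],[4,3,-4,1]] U=[[4,1,-2,3],[0,2,-1,0],[0,0,4,-3],[0,0,0,1]]

  R1 -= 3·R0 → [0,2,-1,0]
  R2 -= 3·R0 → [0,-4,6,-3]
  R3 -= 4·R0 → [0,6,-19,13]
  R2 -= -2·R1 → [0,0,4,-3]
  R3 -= 3·R1 → [0,0,-16,13]
  R3 -= -4·R2 → [0,0,0,1]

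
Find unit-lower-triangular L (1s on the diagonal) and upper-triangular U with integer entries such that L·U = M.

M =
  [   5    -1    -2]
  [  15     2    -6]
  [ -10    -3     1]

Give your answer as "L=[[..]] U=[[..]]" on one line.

  R1 -= 3·R0 → [0,5,0]
  R2 -= -2·R0 → [0,-5,-3]
  R2 -= -1·R1 → [0,0,-3]

L=[[1,0,0],[3,1,0],[-2,-1,1]] U=[[5,-1,-2],[0,5,0],[0,0,-3]]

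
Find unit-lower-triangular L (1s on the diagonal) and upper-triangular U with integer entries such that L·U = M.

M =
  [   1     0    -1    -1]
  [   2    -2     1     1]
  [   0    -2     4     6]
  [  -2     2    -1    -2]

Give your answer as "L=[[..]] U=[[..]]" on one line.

  R1 -= 2·R0 → [0,-2,3,3]
  R2 -= 0·R0 → [0,-2,4,6]
  R3 -= -2·R0 → [0,2,-3,-4]
  R2 -= 1·R1 → [0,0,1,3]
  R3 -= -1·R1 → [0,0,0,-1]
  R3 -= 0·R2 → [0,0,0,-1]

L=[[1,0,0,0],[2,1,0,0],[0,1,1,0],[-2,-1,0,1]] U=[[1,0,-1,-1],[0,-2,3,3],[0,0,1,3],[0,0,0,-1]]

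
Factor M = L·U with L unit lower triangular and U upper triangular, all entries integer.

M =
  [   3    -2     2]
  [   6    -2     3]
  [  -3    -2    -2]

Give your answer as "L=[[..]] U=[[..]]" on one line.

L=[[1,0,0],[2,1,0],[-1,-2,1]] U=[[3,-2,2],[0,2,-1],[0,0,-2]]

  r1 -= 2·r0 → [0,2,-1]
  r2 -= -1·r0 → [0,-4,0]
  r2 -= -2·r1 → [0,0,-2]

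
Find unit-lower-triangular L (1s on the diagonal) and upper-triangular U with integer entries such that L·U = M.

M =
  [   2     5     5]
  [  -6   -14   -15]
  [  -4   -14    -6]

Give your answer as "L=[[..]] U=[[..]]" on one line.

L=[[1,0,0],[-3,1,0],[-2,-4,1]] U=[[2,5,5],[0,1,0],[0,0,4]]

  row1 -= -3·row0 → [0,1,0]
  row2 -= -2·row0 → [0,-4,4]
  row2 -= -4·row1 → [0,0,4]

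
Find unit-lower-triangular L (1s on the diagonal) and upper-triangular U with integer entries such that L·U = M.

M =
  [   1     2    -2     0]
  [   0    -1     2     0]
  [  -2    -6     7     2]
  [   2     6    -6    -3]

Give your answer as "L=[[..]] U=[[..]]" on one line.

  row1 -= 0·row0 → [0,-1,2,0]
  row2 -= -2·row0 → [0,-2,3,2]
  row3 -= 2·row0 → [0,2,-2,-3]
  row2 -= 2·row1 → [0,0,-1,2]
  row3 -= -2·row1 → [0,0,2,-3]
  row3 -= -2·row2 → [0,0,0,1]

L=[[1,0,0,0],[0,1,0,0],[-2,2,1,0],[2,-2,-2,1]] U=[[1,2,-2,0],[0,-1,2,0],[0,0,-1,2],[0,0,0,1]]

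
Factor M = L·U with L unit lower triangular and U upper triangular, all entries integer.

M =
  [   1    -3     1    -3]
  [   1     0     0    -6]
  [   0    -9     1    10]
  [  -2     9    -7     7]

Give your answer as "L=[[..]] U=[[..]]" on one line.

  R1 -= 1·R0 → [0,3,-1,-3]
  R2 -= 0·R0 → [0,-9,1,10]
  R3 -= -2·R0 → [0,3,-5,1]
  R2 -= -3·R1 → [0,0,-2,1]
  R3 -= 1·R1 → [0,0,-4,4]
  R3 -= 2·R2 → [0,0,0,2]

L=[[1,0,0,0],[1,1,0,0],[0,-3,1,0],[-2,1,2,1]] U=[[1,-3,1,-3],[0,3,-1,-3],[0,0,-2,1],[0,0,0,2]]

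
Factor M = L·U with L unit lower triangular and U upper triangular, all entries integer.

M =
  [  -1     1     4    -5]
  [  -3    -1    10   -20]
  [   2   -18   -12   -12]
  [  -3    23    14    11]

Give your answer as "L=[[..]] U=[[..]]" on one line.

  R1 -= 3·R0 → [0,-4,-2,-5]
  R2 -= -2·R0 → [0,-16,-4,-22]
  R3 -= 3·R0 → [0,20,2,26]
  R2 -= 4·R1 → [0,0,4,-2]
  R3 -= -5·R1 → [0,0,-8,1]
  R3 -= -2·R2 → [0,0,0,-3]

L=[[1,0,0,0],[3,1,0,0],[-2,4,1,0],[3,-5,-2,1]] U=[[-1,1,4,-5],[0,-4,-2,-5],[0,0,4,-2],[0,0,0,-3]]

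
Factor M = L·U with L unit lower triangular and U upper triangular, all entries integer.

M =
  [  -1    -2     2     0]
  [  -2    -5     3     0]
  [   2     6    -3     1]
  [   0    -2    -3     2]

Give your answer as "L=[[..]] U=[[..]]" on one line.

L=[[1,0,0,0],[2,1,0,0],[-2,-2,1,0],[0,2,1,1]] U=[[-1,-2,2,0],[0,-1,-1,0],[0,0,-1,1],[0,0,0,1]]

  r1 -= 2·r0 → [0,-1,-1,0]
  r2 -= -2·r0 → [0,2,1,1]
  r3 -= 0·r0 → [0,-2,-3,2]
  r2 -= -2·r1 → [0,0,-1,1]
  r3 -= 2·r1 → [0,0,-1,2]
  r3 -= 1·r2 → [0,0,0,1]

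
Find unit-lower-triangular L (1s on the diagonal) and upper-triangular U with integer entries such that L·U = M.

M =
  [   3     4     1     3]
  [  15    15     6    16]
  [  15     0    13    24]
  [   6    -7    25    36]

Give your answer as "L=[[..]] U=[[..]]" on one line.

  R1 -= 5·R0 → [0,-5,1,1]
  R2 -= 5·R0 → [0,-20,8,9]
  R3 -= 2·R0 → [0,-15,23,30]
  R2 -= 4·R1 → [0,0,4,5]
  R3 -= 3·R1 → [0,0,20,27]
  R3 -= 5·R2 → [0,0,0,2]

L=[[1,0,0,0],[5,1,0,0],[5,4,1,0],[2,3,5,1]] U=[[3,4,1,3],[0,-5,1,1],[0,0,4,5],[0,0,0,2]]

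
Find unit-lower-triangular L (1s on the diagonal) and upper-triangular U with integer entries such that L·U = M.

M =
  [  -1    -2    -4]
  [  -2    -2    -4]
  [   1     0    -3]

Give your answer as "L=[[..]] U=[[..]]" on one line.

  r1 -= 2·r0 → [0,2,4]
  r2 -= -1·r0 → [0,-2,-7]
  r2 -= -1·r1 → [0,0,-3]

L=[[1,0,0],[2,1,0],[-1,-1,1]] U=[[-1,-2,-4],[0,2,4],[0,0,-3]]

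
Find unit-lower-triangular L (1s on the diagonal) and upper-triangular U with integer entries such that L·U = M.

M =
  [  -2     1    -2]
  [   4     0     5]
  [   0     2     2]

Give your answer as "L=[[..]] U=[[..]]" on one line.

L=[[1,0,0],[-2,1,0],[0,1,1]] U=[[-2,1,-2],[0,2,1],[0,0,1]]

  row1 -= -2·row0 → [0,2,1]
  row2 -= 0·row0 → [0,2,2]
  row2 -= 1·row1 → [0,0,1]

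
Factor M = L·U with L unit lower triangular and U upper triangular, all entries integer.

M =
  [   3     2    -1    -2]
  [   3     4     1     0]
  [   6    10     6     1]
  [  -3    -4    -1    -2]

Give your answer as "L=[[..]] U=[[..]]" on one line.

L=[[1,0,0,0],[1,1,0,0],[2,3,1,0],[-1,-1,0,1]] U=[[3,2,-1,-2],[0,2,2,2],[0,0,2,-1],[0,0,0,-2]]

  R1 -= 1·R0 → [0,2,2,2]
  R2 -= 2·R0 → [0,6,8,5]
  R3 -= -1·R0 → [0,-2,-2,-4]
  R2 -= 3·R1 → [0,0,2,-1]
  R3 -= -1·R1 → [0,0,0,-2]
  R3 -= 0·R2 → [0,0,0,-2]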